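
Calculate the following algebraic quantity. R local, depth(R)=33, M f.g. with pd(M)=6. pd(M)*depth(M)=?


pd+depth=33
depth=33-6=27
pd*depth=6*27=162


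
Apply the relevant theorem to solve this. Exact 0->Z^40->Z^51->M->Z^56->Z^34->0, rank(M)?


Alt sum=0:
(-1)^0*40 + (-1)^1*51 + (-1)^2*? + (-1)^3*56 + (-1)^4*34=0
rank(M)=33


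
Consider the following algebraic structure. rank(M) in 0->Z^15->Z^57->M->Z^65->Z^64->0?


Alt sum=0:
(-1)^0*15 + (-1)^1*57 + (-1)^2*? + (-1)^3*65 + (-1)^4*64=0
rank(M)=43


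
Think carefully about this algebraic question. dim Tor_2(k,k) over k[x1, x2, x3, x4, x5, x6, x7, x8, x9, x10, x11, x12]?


Koszul: C(n,i)=C(12,2)=66


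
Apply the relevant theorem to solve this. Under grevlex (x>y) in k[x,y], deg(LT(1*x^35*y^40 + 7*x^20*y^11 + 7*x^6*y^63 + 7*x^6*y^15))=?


LT: 1*x^35*y^40
deg_x=35, deg_y=40
Total=35+40=75


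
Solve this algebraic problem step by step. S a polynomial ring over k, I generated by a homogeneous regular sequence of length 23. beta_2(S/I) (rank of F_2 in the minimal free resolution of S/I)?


Regular sequence => Koszul complex is the minimal free resolution.
Syz_1 minimally generated by Koszul relations f_i*e_j - f_j*e_i (i<j): mu(Syz_1) = beta_2 = C(m,2) = m(m-1)/2
m=23
23*22/2 = 253


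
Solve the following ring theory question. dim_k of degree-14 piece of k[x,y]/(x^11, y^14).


k[x,y], I = (x^11, y^14), d = 14
Need i < 11 and d-i < 14.
Range: 1 <= i <= 10.
H(14) = 10


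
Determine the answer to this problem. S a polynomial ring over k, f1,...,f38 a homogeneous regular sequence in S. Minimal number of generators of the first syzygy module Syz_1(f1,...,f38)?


Regular sequence => Koszul complex is the minimal free resolution.
Syz_1 minimally generated by Koszul relations f_i*e_j - f_j*e_i (i<j): mu(Syz_1) = beta_2 = C(m,2) = m(m-1)/2
m=38
38*37/2 = 703


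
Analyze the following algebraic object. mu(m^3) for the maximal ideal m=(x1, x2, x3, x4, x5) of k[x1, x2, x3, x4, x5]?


Graded Nakayama: mu(m^d) = dim_k (m^d/m^(d+1)) = #degree-3 monomials in 5 vars
C(n+d-1,d)=C(7,3)=35


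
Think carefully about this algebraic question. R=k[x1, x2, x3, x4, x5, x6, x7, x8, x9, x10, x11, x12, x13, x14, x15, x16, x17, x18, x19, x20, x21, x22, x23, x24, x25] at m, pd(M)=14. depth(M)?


pd+depth=depth(R)=25
depth=25-14=11


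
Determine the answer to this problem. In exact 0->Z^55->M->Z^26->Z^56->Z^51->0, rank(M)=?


Alt sum=0:
(-1)^0*55 + (-1)^1*? + (-1)^2*26 + (-1)^3*56 + (-1)^4*51=0
rank(M)=76


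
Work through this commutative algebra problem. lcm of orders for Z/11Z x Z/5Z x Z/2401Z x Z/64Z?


Exponent = lcm of the cyclic orders; pairwise coprime => product.
11^1*5^1*7^4*2^6=11*5*2401*64=8451520


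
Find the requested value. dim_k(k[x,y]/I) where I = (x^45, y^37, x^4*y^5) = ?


k[x,y]/I, I = (x^45, y^37, x^4*y^5)
Rect: 45x37=1665. Corner: (45-4)x(37-5)=1312.
dim = 1665-1312 = 353


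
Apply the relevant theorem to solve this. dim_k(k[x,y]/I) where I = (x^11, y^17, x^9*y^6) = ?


k[x,y]/I, I = (x^11, y^17, x^9*y^6)
Rect: 11x17=187. Corner: (11-9)x(17-6)=22.
dim = 187-22 = 165


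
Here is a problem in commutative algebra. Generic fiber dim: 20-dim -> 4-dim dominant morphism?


dim(fiber)=dim(X)-dim(Y)=20-4=16


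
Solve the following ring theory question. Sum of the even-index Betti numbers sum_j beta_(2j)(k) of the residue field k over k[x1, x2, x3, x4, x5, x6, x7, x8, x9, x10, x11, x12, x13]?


Koszul resolution: beta_i(k)=C(n,i), n=13
sum_even C(13,i) = 2^(n-1) = 2^12 = 4096


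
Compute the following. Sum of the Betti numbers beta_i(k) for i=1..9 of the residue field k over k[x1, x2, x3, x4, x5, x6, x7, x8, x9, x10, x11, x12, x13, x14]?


Koszul resolution: beta_i(k)=C(n,i), n=14
C(14,1)=14, C(14,2)=91, C(14,3)=364, C(14,4)=1001, C(14,5)=2002, C(14,6)=3003, C(14,7)=3432, C(14,8)=3003, C(14,9)=2002
Sum=14912


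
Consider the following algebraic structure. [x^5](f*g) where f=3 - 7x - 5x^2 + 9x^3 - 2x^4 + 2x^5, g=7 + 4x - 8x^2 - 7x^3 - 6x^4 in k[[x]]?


[x^5] = sum a_i*b_j, i+j=5
  -7*-6=42
  -5*-7=35
  9*-8=-72
  -2*4=-8
  2*7=14
Sum=11


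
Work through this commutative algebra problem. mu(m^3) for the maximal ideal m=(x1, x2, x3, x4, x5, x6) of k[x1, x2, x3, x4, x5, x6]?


Graded Nakayama: mu(m^d) = dim_k (m^d/m^(d+1)) = #degree-3 monomials in 6 vars
C(n+d-1,d)=C(8,3)=56


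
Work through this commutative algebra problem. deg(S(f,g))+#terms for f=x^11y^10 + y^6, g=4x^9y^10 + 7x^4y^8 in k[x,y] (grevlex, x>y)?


LT(f)=x^11y^10, LT(g)=4x^9y^10
lcm(LM)=x^11y^10
S(f,g) (scaled by 4 to clear denominators) = 4*f - x^2*g = -7x^6y^8 + 4y^6
2 terms, deg 14.
14+2=16


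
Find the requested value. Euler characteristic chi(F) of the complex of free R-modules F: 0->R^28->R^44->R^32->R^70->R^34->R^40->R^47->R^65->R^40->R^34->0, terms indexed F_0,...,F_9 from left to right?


chi = sum (-1)^i * rank:
(-1)^0*28=28
(-1)^1*44=-44
(-1)^2*32=32
(-1)^3*70=-70
(-1)^4*34=34
(-1)^5*40=-40
(-1)^6*47=47
(-1)^7*65=-65
(-1)^8*40=40
(-1)^9*34=-34
chi=-72


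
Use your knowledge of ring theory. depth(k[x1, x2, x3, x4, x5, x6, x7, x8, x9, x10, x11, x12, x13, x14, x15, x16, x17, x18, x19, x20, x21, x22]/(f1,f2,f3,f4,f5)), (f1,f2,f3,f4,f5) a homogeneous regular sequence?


depth(R)=22
depth(R/I)=22-5=17


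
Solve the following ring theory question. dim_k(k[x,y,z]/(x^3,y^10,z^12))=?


Basis: x^iy^jz^k, i<3,j<10,k<12
3*10*12=360


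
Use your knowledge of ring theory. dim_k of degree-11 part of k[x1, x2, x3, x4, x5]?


C(d+n-1,n-1)=C(15,4)=1365


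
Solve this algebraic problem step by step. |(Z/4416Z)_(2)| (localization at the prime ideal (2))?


2-primary part: 4416=2^6*69
Size=2^6=64


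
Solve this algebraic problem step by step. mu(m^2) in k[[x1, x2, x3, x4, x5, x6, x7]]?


C(n+d-1,d)=C(8,2)=28


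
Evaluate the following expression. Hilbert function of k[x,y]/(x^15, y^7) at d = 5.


k[x,y], I = (x^15, y^7), d = 5
Need i < 15 and d-i < 7.
Range: 0 <= i <= 5.
H(5) = 6


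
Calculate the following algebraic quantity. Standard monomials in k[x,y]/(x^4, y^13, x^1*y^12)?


k[x,y]/I, I = (x^4, y^13, x^1*y^12)
Rect: 4x13=52. Corner: (4-1)x(13-12)=3.
dim = 52-3 = 49


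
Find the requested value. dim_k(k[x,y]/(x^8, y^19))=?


Basis: x^i*y^j, i<8, j<19
8*19=152


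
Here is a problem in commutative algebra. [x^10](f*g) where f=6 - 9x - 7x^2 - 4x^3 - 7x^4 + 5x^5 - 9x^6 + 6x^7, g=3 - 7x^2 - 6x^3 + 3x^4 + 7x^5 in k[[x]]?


[x^10] = sum a_i*b_j, i+j=10
  5*7=35
  -9*3=-27
  6*-6=-36
Sum=-28


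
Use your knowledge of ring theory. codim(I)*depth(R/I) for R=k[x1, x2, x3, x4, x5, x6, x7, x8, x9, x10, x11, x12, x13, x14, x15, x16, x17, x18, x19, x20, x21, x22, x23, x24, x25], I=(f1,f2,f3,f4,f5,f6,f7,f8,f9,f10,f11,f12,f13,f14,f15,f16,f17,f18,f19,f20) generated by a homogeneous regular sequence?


codim=20, depth=dim(R/I)=25-20=5
Product=20*5=100


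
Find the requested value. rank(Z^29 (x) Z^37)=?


rank(M(x)N) = rank(M)*rank(N)
29*37 = 1073


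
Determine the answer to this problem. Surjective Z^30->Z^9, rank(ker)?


rank(ker) = 30-9 = 21


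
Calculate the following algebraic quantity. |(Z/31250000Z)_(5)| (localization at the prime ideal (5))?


5-primary part: 31250000=5^9*16
Size=5^9=1953125


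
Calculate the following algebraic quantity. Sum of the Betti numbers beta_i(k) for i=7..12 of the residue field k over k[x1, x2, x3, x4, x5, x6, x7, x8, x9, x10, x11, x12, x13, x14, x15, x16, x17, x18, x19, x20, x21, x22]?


Koszul resolution: beta_i(k)=C(n,i), n=22
C(22,7)=170544, C(22,8)=319770, C(22,9)=497420, C(22,10)=646646, C(22,11)=705432, C(22,12)=646646
Sum=2986458


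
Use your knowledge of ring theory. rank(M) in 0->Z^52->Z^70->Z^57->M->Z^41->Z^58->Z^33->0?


Alt sum=0:
(-1)^0*52 + (-1)^1*70 + (-1)^2*57 + (-1)^3*? + (-1)^4*41 + (-1)^5*58 + (-1)^6*33=0
rank(M)=55


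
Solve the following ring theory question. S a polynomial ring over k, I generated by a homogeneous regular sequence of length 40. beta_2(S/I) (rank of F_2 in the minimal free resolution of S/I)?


Regular sequence => Koszul complex is the minimal free resolution.
Syz_1 minimally generated by Koszul relations f_i*e_j - f_j*e_i (i<j): mu(Syz_1) = beta_2 = C(m,2) = m(m-1)/2
m=40
40*39/2 = 780


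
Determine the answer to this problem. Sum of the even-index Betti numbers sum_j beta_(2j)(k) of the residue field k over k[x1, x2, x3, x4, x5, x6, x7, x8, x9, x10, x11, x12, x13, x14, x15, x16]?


Koszul resolution: beta_i(k)=C(n,i), n=16
sum_even C(16,i) = 2^(n-1) = 2^15 = 32768


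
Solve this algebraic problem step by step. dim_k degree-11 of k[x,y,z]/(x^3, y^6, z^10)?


Need i<3, j<6, k<10 with i+j+k=11.
For each i, j ranges over max(0,11-i-9)..min(5,11-i):
  i=0: j in [2,5] -> 4
  i=1: j in [1,5] -> 5
  i=2: j in [0,5] -> 6
H(11) = 4+5+6 = 15


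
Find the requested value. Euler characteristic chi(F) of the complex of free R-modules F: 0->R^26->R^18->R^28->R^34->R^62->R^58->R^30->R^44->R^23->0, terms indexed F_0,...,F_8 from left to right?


chi = sum (-1)^i * rank:
(-1)^0*26=26
(-1)^1*18=-18
(-1)^2*28=28
(-1)^3*34=-34
(-1)^4*62=62
(-1)^5*58=-58
(-1)^6*30=30
(-1)^7*44=-44
(-1)^8*23=23
chi=15


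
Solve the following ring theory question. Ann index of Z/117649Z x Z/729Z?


Exponent = lcm of the cyclic orders; pairwise coprime => product.
7^6*3^6=117649*729=85766121


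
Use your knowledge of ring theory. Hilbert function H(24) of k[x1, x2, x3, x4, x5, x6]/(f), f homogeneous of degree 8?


C(29,5)-C(21,5)=118755-20349=98406


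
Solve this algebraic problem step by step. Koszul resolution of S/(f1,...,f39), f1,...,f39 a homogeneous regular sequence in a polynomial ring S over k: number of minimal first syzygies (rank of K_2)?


Regular sequence => Koszul complex is the minimal free resolution.
Syz_1 minimally generated by Koszul relations f_i*e_j - f_j*e_i (i<j): mu(Syz_1) = beta_2 = C(m,2) = m(m-1)/2
m=39
39*38/2 = 741


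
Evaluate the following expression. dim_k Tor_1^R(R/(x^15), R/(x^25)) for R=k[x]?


Tor_1(R/I,R/J)=(I cap J)/IJ=(x^25)/(x^40)
dim=40-25=min(15,25)=15


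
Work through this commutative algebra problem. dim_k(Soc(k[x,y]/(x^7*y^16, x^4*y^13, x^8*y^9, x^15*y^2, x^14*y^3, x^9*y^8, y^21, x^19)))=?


Socle = ann(m) = span of standard monomials u with x*u, y*u in I (staircase corners).
Redundant generators: x^7*y^16
Minimal generators: x^19, x^15*y^2, x^14*y^3, x^9*y^8, x^8*y^9, x^4*y^13, y^21
Corners: x^3y^20, x^7y^12, x^8y^8, x^13y^7, x^14y^2, x^18y
Socle dim=6


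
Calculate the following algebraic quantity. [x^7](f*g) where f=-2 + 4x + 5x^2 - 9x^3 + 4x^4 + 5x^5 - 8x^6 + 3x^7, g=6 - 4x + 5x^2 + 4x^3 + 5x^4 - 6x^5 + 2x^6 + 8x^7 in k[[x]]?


[x^7] = sum a_i*b_j, i+j=7
  -2*8=-16
  4*2=8
  5*-6=-30
  -9*5=-45
  4*4=16
  5*5=25
  -8*-4=32
  3*6=18
Sum=8


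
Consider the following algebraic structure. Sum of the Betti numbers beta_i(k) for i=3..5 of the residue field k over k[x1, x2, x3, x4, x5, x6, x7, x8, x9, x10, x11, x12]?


Koszul resolution: beta_i(k)=C(n,i), n=12
C(12,3)=220, C(12,4)=495, C(12,5)=792
Sum=1507


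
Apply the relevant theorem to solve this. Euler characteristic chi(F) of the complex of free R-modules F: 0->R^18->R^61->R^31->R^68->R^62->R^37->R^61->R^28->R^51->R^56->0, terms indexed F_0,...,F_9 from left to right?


chi = sum (-1)^i * rank:
(-1)^0*18=18
(-1)^1*61=-61
(-1)^2*31=31
(-1)^3*68=-68
(-1)^4*62=62
(-1)^5*37=-37
(-1)^6*61=61
(-1)^7*28=-28
(-1)^8*51=51
(-1)^9*56=-56
chi=-27


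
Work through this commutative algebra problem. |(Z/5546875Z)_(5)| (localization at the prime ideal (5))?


5-primary part: 5546875=5^7*71
Size=5^7=78125


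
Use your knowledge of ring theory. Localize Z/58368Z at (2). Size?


2-primary part: 58368=2^10*57
Size=2^10=1024


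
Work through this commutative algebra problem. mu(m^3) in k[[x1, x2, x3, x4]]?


C(n+d-1,d)=C(6,3)=20


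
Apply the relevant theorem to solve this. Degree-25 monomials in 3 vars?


C(d+n-1,n-1)=C(27,2)=351


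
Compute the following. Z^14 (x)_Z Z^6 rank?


rank(M(x)N) = rank(M)*rank(N)
14*6 = 84


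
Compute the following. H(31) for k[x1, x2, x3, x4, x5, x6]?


C(d+n-1,n-1)=C(36,5)=376992


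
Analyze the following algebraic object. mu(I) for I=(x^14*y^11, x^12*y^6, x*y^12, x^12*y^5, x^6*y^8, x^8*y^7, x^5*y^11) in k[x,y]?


Remove redundant (divisible by others).
x^14*y^11 redundant.
x^12*y^6 redundant.
Min: x^12*y^5, x^8*y^7, x^6*y^8, x^5*y^11, x*y^12
Count=5


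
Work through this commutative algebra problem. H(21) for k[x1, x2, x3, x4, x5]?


C(d+n-1,n-1)=C(25,4)=12650


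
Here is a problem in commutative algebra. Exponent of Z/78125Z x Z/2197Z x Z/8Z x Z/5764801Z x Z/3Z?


Exponent = lcm of the cyclic orders; pairwise coprime => product.
5^7*13^3*2^3*7^8*3^1=78125*2197*8*5764801*3=23747377119375000


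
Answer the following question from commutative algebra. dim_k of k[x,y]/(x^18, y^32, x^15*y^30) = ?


k[x,y]/I, I = (x^18, y^32, x^15*y^30)
Rect: 18x32=576. Corner: (18-15)x(32-30)=6.
dim = 576-6 = 570


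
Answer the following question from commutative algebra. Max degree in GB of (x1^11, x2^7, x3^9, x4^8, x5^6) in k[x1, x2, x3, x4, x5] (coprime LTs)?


Pure powers, coprime LTs => already GB.
Degrees: 11, 7, 9, 8, 6
Max=11


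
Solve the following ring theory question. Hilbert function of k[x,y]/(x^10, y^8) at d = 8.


k[x,y], I = (x^10, y^8), d = 8
Need i < 10 and d-i < 8.
Range: 1 <= i <= 8.
H(8) = 8


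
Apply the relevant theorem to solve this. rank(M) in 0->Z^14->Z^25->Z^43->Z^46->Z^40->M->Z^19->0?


Alt sum=0:
(-1)^0*14 + (-1)^1*25 + (-1)^2*43 + (-1)^3*46 + (-1)^4*40 + (-1)^5*? + (-1)^6*19=0
rank(M)=45


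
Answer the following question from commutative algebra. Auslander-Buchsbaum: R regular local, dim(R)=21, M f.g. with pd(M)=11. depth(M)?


pd+depth=depth(R)=21
depth=21-11=10


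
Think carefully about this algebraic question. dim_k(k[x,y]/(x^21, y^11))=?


Basis: x^i*y^j, i<21, j<11
21*11=231


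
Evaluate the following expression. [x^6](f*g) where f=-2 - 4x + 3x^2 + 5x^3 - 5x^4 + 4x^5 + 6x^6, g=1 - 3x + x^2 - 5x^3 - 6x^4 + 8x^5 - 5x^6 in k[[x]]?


[x^6] = sum a_i*b_j, i+j=6
  -2*-5=10
  -4*8=-32
  3*-6=-18
  5*-5=-25
  -5*1=-5
  4*-3=-12
  6*1=6
Sum=-76


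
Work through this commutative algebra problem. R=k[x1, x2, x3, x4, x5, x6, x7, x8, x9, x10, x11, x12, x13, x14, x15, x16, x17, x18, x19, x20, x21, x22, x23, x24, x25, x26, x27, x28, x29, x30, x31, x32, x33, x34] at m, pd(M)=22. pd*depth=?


pd+depth=34
depth=34-22=12
pd*depth=22*12=264


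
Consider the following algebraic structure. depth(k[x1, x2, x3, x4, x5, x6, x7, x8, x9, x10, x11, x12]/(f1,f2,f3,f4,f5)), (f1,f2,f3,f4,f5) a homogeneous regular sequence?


depth(R)=12
depth(R/I)=12-5=7


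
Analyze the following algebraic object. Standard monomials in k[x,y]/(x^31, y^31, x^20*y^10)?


k[x,y]/I, I = (x^31, y^31, x^20*y^10)
Rect: 31x31=961. Corner: (31-20)x(31-10)=231.
dim = 961-231 = 730


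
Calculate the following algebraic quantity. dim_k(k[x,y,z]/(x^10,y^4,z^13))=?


Basis: x^iy^jz^k, i<10,j<4,k<13
10*4*13=520


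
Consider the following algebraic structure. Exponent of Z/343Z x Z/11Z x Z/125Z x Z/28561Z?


Exponent = lcm of the cyclic orders; pairwise coprime => product.
7^3*11^1*5^3*13^4=343*11*125*28561=13470081625


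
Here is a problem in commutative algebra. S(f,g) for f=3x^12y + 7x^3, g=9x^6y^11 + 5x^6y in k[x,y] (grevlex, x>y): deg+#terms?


LT(f)=3x^12y, LT(g)=9x^6y^11
lcm(LM)=x^12y^11
S(f,g) (scaled by 27 to clear denominators) = 9y^10*f - 3x^6*g = -15x^12y + 63x^3y^10
2 terms, deg 13.
13+2=15


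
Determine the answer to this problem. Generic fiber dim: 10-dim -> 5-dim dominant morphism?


dim(fiber)=dim(X)-dim(Y)=10-5=5


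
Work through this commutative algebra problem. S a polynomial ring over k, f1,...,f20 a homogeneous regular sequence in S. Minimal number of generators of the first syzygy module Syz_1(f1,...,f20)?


Regular sequence => Koszul complex is the minimal free resolution.
Syz_1 minimally generated by Koszul relations f_i*e_j - f_j*e_i (i<j): mu(Syz_1) = beta_2 = C(m,2) = m(m-1)/2
m=20
20*19/2 = 190


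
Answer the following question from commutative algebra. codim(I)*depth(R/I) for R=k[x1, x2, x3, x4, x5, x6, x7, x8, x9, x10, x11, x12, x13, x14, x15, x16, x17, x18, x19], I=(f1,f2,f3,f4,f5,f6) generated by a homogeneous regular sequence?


codim=6, depth=dim(R/I)=19-6=13
Product=6*13=78


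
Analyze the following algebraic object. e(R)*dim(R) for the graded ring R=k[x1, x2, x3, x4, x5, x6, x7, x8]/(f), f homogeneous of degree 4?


e(R)=deg(f)=4, dim(R)=8-1=7
e*dim=4*7=28


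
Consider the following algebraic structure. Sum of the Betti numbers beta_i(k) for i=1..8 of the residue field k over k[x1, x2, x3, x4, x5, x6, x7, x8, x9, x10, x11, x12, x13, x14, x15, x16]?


Koszul resolution: beta_i(k)=C(n,i), n=16
C(16,1)=16, C(16,2)=120, C(16,3)=560, C(16,4)=1820, C(16,5)=4368, C(16,6)=8008, C(16,7)=11440, C(16,8)=12870
Sum=39202


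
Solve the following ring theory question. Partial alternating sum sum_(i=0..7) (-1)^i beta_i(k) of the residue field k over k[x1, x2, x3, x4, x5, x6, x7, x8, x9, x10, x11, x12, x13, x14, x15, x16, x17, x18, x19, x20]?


Koszul resolution: beta_i(k)=C(n,i), n=20
sum_(i=0..p) (-1)^i C(n,i) = (-1)^p C(n-1,p)
(-1)^7*C(19,7) = (-1)^7*50388 = -50388


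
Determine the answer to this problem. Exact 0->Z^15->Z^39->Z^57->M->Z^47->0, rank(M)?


Alt sum=0:
(-1)^0*15 + (-1)^1*39 + (-1)^2*57 + (-1)^3*? + (-1)^4*47=0
rank(M)=80


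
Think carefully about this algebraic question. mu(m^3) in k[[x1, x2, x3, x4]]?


C(n+d-1,d)=C(6,3)=20


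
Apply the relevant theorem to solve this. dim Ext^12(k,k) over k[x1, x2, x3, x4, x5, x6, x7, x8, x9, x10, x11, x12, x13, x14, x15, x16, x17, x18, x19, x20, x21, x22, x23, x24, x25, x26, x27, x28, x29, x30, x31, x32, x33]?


C(n,i)=C(33,12)=354817320


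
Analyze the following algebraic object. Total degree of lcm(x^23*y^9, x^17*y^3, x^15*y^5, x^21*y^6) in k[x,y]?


lcm = componentwise max:
x: max(23,17,15,21)=23
y: max(9,3,5,6)=9
Total=23+9=32


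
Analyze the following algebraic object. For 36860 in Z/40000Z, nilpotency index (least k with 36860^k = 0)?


36860^k mod 40000:
k=1: 36860
k=2: 19600
k=3: 16000
k=4: 0
First zero at k = 4


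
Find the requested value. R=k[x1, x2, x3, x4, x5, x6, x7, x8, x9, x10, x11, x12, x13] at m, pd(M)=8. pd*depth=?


pd+depth=13
depth=13-8=5
pd*depth=8*5=40


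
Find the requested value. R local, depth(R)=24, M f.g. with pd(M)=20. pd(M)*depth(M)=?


pd+depth=24
depth=24-20=4
pd*depth=20*4=80


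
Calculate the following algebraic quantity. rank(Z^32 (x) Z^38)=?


rank(M(x)N) = rank(M)*rank(N)
32*38 = 1216


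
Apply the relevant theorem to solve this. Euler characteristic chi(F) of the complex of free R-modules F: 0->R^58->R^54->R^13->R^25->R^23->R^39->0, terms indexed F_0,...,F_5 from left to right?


chi = sum (-1)^i * rank:
(-1)^0*58=58
(-1)^1*54=-54
(-1)^2*13=13
(-1)^3*25=-25
(-1)^4*23=23
(-1)^5*39=-39
chi=-24


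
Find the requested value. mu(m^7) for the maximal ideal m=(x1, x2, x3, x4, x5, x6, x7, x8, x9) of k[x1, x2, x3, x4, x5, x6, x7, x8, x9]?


Graded Nakayama: mu(m^d) = dim_k (m^d/m^(d+1)) = #degree-7 monomials in 9 vars
C(n+d-1,d)=C(15,7)=6435


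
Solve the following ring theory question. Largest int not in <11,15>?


gcd(11,15)=1 => F=ab-a-b=11*15-11-15=165-26=139


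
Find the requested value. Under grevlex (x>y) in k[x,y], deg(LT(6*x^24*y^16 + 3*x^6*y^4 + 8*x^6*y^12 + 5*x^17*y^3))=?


LT: 6*x^24*y^16
deg_x=24, deg_y=16
Total=24+16=40


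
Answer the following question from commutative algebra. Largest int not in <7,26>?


gcd(7,26)=1 => F=ab-a-b=7*26-7-26=182-33=149


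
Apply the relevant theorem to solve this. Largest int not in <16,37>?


gcd(16,37)=1 => F=ab-a-b=16*37-16-37=592-53=539


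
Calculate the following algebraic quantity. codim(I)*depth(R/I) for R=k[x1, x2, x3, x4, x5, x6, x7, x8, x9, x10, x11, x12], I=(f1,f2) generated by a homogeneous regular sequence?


codim=2, depth=dim(R/I)=12-2=10
Product=2*10=20


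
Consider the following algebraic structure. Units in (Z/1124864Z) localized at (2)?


Local ring = Z/512Z.
phi(512) = 2^8*(2-1) = 256


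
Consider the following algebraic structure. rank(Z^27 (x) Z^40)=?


rank(M(x)N) = rank(M)*rank(N)
27*40 = 1080


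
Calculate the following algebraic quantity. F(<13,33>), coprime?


gcd(13,33)=1 => F=ab-a-b=13*33-13-33=429-46=383


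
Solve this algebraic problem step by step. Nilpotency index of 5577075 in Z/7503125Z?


5577075^k mod 7503125:
k=1: 5577075
k=2: 3552500
k=3: 2143750
k=4: 0
First zero at k = 4


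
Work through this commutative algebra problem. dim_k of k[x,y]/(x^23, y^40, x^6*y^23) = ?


k[x,y]/I, I = (x^23, y^40, x^6*y^23)
Rect: 23x40=920. Corner: (23-6)x(40-23)=289.
dim = 920-289 = 631


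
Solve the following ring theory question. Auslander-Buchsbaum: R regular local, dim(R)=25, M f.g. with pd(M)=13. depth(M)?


pd+depth=depth(R)=25
depth=25-13=12


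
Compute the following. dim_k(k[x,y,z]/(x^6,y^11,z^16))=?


Basis: x^iy^jz^k, i<6,j<11,k<16
6*11*16=1056


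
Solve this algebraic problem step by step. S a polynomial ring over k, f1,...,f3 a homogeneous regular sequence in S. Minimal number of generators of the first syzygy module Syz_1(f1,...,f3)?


Regular sequence => Koszul complex is the minimal free resolution.
Syz_1 minimally generated by Koszul relations f_i*e_j - f_j*e_i (i<j): mu(Syz_1) = beta_2 = C(m,2) = m(m-1)/2
m=3
3*2/2 = 3


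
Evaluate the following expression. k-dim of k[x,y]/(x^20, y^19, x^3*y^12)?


k[x,y]/I, I = (x^20, y^19, x^3*y^12)
Rect: 20x19=380. Corner: (20-3)x(19-12)=119.
dim = 380-119 = 261


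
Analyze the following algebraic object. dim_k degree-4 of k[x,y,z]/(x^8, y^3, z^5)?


Need i<8, j<3, k<5 with i+j+k=4.
For each i, j ranges over max(0,4-i-4)..min(2,4-i):
  i=0: j in [0,2] -> 3
  i=1: j in [0,2] -> 3
  i=2: j in [0,2] -> 3
  i=3: j in [0,1] -> 2
  i=4: j in [0,0] -> 1
H(4) = 3+3+3+2+1 = 12


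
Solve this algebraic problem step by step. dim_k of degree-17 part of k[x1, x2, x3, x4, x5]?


C(d+n-1,n-1)=C(21,4)=5985


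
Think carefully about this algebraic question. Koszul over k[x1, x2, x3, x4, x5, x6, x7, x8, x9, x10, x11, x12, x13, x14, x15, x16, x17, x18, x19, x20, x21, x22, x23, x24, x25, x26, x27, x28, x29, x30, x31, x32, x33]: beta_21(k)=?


C(n,i)=C(33,21)=354817320


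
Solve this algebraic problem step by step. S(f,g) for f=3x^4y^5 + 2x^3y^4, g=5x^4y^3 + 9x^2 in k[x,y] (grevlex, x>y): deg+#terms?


LT(f)=3x^4y^5, LT(g)=5x^4y^3
lcm(LM)=x^4y^5
S(f,g) (scaled by 15 to clear denominators) = 5*f - 3y^2*g = 10x^3y^4 - 27x^2y^2
2 terms, deg 7.
7+2=9


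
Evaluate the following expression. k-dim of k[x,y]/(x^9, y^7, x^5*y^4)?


k[x,y]/I, I = (x^9, y^7, x^5*y^4)
Rect: 9x7=63. Corner: (9-5)x(7-4)=12.
dim = 63-12 = 51


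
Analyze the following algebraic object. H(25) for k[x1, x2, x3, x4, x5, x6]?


C(d+n-1,n-1)=C(30,5)=142506


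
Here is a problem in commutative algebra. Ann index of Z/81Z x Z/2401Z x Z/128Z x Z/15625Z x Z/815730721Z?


Exponent = lcm of the cyclic orders; pairwise coprime => product.
3^4*7^4*2^7*5^6*13^8=81*2401*128*15625*815730721=317288252701602000000


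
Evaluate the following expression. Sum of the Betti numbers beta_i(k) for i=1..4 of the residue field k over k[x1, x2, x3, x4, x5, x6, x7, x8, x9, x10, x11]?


Koszul resolution: beta_i(k)=C(n,i), n=11
C(11,1)=11, C(11,2)=55, C(11,3)=165, C(11,4)=330
Sum=561


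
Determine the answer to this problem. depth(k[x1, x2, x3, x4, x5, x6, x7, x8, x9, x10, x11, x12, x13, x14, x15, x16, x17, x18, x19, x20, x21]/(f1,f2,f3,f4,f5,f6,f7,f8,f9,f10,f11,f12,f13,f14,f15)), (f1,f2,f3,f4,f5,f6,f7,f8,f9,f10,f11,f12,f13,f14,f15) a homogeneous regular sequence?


depth(R)=21
depth(R/I)=21-15=6


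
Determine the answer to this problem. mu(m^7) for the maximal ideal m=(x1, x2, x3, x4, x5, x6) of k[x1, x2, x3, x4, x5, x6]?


Graded Nakayama: mu(m^d) = dim_k (m^d/m^(d+1)) = #degree-7 monomials in 6 vars
C(n+d-1,d)=C(12,7)=792


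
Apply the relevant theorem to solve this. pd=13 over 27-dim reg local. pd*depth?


pd+depth=27
depth=27-13=14
pd*depth=13*14=182


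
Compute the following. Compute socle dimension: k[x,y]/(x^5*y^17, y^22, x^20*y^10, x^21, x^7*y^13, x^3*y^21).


Socle = ann(m) = span of standard monomials u with x*u, y*u in I (staircase corners).
Minimal generators: x^21, x^20*y^10, x^7*y^13, x^5*y^17, x^3*y^21, y^22
Corners: x^2y^21, x^4y^20, x^6y^16, x^19y^12, x^20y^9
Socle dim=5


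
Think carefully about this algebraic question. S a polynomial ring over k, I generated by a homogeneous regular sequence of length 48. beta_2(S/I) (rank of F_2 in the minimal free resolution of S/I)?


Regular sequence => Koszul complex is the minimal free resolution.
Syz_1 minimally generated by Koszul relations f_i*e_j - f_j*e_i (i<j): mu(Syz_1) = beta_2 = C(m,2) = m(m-1)/2
m=48
48*47/2 = 1128


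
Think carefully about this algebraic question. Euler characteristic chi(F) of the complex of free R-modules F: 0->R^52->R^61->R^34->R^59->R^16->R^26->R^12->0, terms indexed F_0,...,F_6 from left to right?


chi = sum (-1)^i * rank:
(-1)^0*52=52
(-1)^1*61=-61
(-1)^2*34=34
(-1)^3*59=-59
(-1)^4*16=16
(-1)^5*26=-26
(-1)^6*12=12
chi=-32


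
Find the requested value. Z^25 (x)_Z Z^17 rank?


rank(M(x)N) = rank(M)*rank(N)
25*17 = 425


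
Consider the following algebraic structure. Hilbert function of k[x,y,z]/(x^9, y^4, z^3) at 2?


Need i<9, j<4, k<3 with i+j+k=2.
For each i, j ranges over max(0,2-i-2)..min(3,2-i):
  i=0: j in [0,2] -> 3
  i=1: j in [0,1] -> 2
  i=2: j in [0,0] -> 1
H(2) = 3+2+1 = 6


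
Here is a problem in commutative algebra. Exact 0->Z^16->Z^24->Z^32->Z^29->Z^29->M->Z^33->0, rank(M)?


Alt sum=0:
(-1)^0*16 + (-1)^1*24 + (-1)^2*32 + (-1)^3*29 + (-1)^4*29 + (-1)^5*? + (-1)^6*33=0
rank(M)=57


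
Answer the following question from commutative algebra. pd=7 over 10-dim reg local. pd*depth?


pd+depth=10
depth=10-7=3
pd*depth=7*3=21


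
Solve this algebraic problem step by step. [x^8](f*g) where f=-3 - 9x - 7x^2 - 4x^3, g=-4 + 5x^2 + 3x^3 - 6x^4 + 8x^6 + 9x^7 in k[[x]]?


[x^8] = sum a_i*b_j, i+j=8
  -9*9=-81
  -7*8=-56
Sum=-137


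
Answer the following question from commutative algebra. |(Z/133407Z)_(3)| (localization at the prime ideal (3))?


3-primary part: 133407=3^7*61
Size=3^7=2187


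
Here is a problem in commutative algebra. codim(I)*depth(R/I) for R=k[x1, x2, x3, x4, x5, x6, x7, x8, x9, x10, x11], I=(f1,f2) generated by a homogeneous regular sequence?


codim=2, depth=dim(R/I)=11-2=9
Product=2*9=18


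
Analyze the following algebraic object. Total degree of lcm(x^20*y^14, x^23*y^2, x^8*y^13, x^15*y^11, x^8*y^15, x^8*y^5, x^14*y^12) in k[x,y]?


lcm = componentwise max:
x: max(20,23,8,15,8,8,14)=23
y: max(14,2,13,11,15,5,12)=15
Total=23+15=38


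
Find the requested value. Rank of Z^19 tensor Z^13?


rank(M(x)N) = rank(M)*rank(N)
19*13 = 247


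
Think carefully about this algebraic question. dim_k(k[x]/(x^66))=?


Basis: 1,x,...,x^65
dim=66


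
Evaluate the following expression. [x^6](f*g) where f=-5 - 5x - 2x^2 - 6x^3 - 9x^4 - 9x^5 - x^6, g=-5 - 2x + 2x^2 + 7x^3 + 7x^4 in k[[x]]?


[x^6] = sum a_i*b_j, i+j=6
  -2*7=-14
  -6*7=-42
  -9*2=-18
  -9*-2=18
  -1*-5=5
Sum=-51


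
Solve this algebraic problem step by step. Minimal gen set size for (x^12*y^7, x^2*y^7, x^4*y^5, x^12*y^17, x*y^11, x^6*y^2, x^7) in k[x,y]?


Remove redundant (divisible by others).
x^12*y^7 redundant.
x^12*y^17 redundant.
Min: x^7, x^6*y^2, x^4*y^5, x^2*y^7, x*y^11
Count=5


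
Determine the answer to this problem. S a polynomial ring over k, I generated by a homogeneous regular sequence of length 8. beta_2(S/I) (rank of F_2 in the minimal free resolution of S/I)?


Regular sequence => Koszul complex is the minimal free resolution.
Syz_1 minimally generated by Koszul relations f_i*e_j - f_j*e_i (i<j): mu(Syz_1) = beta_2 = C(m,2) = m(m-1)/2
m=8
8*7/2 = 28


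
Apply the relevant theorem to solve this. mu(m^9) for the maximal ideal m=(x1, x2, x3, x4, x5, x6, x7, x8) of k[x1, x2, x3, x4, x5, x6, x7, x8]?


Graded Nakayama: mu(m^d) = dim_k (m^d/m^(d+1)) = #degree-9 monomials in 8 vars
C(n+d-1,d)=C(16,9)=11440


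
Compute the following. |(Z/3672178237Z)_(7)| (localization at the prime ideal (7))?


7-primary part: 3672178237=7^10*13
Size=7^10=282475249


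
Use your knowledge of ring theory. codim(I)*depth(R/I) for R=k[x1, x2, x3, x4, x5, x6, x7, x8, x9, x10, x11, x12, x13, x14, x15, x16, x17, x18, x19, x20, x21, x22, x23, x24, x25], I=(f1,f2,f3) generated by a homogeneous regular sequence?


codim=3, depth=dim(R/I)=25-3=22
Product=3*22=66


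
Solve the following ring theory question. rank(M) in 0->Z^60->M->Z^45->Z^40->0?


Alt sum=0:
(-1)^0*60 + (-1)^1*? + (-1)^2*45 + (-1)^3*40=0
rank(M)=65


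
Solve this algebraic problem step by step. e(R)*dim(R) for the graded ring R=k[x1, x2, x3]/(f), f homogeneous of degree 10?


e(R)=deg(f)=10, dim(R)=3-1=2
e*dim=10*2=20


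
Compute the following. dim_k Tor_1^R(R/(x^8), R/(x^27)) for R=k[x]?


Tor_1(R/I,R/J)=(I cap J)/IJ=(x^27)/(x^35)
dim=35-27=min(8,27)=8


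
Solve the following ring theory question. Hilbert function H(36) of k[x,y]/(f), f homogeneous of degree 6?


H(t)=d for t>=d-1.
d=6, t=36
H(36)=6


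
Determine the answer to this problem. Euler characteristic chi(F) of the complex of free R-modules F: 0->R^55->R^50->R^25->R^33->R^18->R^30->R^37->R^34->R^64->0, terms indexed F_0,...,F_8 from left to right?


chi = sum (-1)^i * rank:
(-1)^0*55=55
(-1)^1*50=-50
(-1)^2*25=25
(-1)^3*33=-33
(-1)^4*18=18
(-1)^5*30=-30
(-1)^6*37=37
(-1)^7*34=-34
(-1)^8*64=64
chi=52


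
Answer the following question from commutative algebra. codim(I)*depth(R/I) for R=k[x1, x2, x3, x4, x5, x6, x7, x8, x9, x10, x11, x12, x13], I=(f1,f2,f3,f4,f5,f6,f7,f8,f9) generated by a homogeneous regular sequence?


codim=9, depth=dim(R/I)=13-9=4
Product=9*4=36


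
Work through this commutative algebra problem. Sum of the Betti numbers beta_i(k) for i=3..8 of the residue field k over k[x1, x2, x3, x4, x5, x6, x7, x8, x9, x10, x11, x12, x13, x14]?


Koszul resolution: beta_i(k)=C(n,i), n=14
C(14,3)=364, C(14,4)=1001, C(14,5)=2002, C(14,6)=3003, C(14,7)=3432, C(14,8)=3003
Sum=12805


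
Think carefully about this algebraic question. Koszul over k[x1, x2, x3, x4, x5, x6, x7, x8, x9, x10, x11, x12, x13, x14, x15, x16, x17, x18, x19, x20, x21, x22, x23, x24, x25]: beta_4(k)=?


C(n,i)=C(25,4)=12650


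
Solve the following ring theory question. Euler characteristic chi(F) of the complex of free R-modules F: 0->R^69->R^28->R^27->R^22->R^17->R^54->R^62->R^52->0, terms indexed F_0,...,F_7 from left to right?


chi = sum (-1)^i * rank:
(-1)^0*69=69
(-1)^1*28=-28
(-1)^2*27=27
(-1)^3*22=-22
(-1)^4*17=17
(-1)^5*54=-54
(-1)^6*62=62
(-1)^7*52=-52
chi=19


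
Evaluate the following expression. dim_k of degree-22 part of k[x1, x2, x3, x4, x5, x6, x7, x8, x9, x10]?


C(d+n-1,n-1)=C(31,9)=20160075


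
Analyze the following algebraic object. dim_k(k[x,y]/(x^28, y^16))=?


Basis: x^i*y^j, i<28, j<16
28*16=448


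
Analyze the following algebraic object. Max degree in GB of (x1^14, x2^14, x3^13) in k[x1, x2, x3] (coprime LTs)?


Pure powers, coprime LTs => already GB.
Degrees: 14, 14, 13
Max=14


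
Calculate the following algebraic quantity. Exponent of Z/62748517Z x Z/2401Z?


Exponent = lcm of the cyclic orders; pairwise coprime => product.
13^7*7^4=62748517*2401=150659189317


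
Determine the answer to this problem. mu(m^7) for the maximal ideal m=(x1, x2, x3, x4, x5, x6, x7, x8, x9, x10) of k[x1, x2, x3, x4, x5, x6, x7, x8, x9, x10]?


Graded Nakayama: mu(m^d) = dim_k (m^d/m^(d+1)) = #degree-7 monomials in 10 vars
C(n+d-1,d)=C(16,7)=11440


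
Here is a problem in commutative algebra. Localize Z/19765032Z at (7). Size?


7-primary part: 19765032=7^7*24
Size=7^7=823543


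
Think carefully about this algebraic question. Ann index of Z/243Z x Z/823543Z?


Exponent = lcm of the cyclic orders; pairwise coprime => product.
3^5*7^7=243*823543=200120949


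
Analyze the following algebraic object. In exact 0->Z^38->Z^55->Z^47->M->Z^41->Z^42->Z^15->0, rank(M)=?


Alt sum=0:
(-1)^0*38 + (-1)^1*55 + (-1)^2*47 + (-1)^3*? + (-1)^4*41 + (-1)^5*42 + (-1)^6*15=0
rank(M)=44


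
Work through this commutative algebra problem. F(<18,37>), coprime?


gcd(18,37)=1 => F=ab-a-b=18*37-18-37=666-55=611


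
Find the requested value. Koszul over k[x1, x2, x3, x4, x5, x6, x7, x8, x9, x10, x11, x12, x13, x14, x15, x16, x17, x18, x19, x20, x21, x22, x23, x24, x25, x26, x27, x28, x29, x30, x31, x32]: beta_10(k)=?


C(n,i)=C(32,10)=64512240


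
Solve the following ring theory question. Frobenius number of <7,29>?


gcd(7,29)=1 => F=ab-a-b=7*29-7-29=203-36=167


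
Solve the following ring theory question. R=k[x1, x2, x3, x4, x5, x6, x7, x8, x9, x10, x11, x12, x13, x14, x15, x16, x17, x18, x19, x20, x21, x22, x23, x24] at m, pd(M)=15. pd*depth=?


pd+depth=24
depth=24-15=9
pd*depth=15*9=135


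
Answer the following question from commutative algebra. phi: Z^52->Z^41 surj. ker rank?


rank(ker) = 52-41 = 11


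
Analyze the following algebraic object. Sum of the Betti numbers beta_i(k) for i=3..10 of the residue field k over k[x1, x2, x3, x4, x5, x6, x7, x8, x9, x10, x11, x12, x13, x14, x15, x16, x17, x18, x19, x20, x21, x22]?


Koszul resolution: beta_i(k)=C(n,i), n=22
C(22,3)=1540, C(22,4)=7315, C(22,5)=26334, C(22,6)=74613, C(22,7)=170544, C(22,8)=319770, C(22,9)=497420, C(22,10)=646646
Sum=1744182


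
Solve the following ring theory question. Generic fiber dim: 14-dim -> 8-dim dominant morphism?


dim(fiber)=dim(X)-dim(Y)=14-8=6


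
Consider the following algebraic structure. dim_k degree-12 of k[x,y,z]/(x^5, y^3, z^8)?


Need i<5, j<3, k<8 with i+j+k=12.
For each i, j ranges over max(0,12-i-7)..min(2,12-i):
  i=0: j in [5,2] -> 0
  i=1: j in [4,2] -> 0
  i=2: j in [3,2] -> 0
  i=3: j in [2,2] -> 1
  i=4: j in [1,2] -> 2
H(12) = 0+0+0+1+2 = 3


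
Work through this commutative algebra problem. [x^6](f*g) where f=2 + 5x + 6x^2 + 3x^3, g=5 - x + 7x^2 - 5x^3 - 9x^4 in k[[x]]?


[x^6] = sum a_i*b_j, i+j=6
  6*-9=-54
  3*-5=-15
Sum=-69


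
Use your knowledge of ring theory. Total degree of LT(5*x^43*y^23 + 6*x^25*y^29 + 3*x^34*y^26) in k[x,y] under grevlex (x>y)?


LT: 5*x^43*y^23
deg_x=43, deg_y=23
Total=43+23=66


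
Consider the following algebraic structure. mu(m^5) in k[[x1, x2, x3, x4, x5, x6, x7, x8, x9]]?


C(n+d-1,d)=C(13,5)=1287


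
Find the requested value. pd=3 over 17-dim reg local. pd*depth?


pd+depth=17
depth=17-3=14
pd*depth=3*14=42


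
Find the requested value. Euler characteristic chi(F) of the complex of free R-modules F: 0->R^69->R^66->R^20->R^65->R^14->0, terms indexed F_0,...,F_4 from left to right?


chi = sum (-1)^i * rank:
(-1)^0*69=69
(-1)^1*66=-66
(-1)^2*20=20
(-1)^3*65=-65
(-1)^4*14=14
chi=-28


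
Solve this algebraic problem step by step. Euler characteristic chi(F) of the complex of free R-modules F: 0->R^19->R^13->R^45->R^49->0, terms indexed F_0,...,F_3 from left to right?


chi = sum (-1)^i * rank:
(-1)^0*19=19
(-1)^1*13=-13
(-1)^2*45=45
(-1)^3*49=-49
chi=2


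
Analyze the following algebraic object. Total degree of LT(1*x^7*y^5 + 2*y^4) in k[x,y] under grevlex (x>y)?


LT: 1*x^7*y^5
deg_x=7, deg_y=5
Total=7+5=12


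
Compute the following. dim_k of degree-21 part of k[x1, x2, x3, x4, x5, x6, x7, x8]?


C(d+n-1,n-1)=C(28,7)=1184040


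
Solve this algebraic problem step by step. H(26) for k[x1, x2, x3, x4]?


C(d+n-1,n-1)=C(29,3)=3654


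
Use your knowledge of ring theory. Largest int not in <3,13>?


gcd(3,13)=1 => F=ab-a-b=3*13-3-13=39-16=23


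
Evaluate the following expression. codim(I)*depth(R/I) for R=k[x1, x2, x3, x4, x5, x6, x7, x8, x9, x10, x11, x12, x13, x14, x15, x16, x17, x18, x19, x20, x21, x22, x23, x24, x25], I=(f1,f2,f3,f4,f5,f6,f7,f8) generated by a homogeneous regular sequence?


codim=8, depth=dim(R/I)=25-8=17
Product=8*17=136


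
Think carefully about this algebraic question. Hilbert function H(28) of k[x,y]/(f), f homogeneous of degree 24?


H(t)=d for t>=d-1.
d=24, t=28
H(28)=24


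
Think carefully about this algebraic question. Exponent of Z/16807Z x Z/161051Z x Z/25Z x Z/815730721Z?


Exponent = lcm of the cyclic orders; pairwise coprime => product.
7^5*11^5*5^2*13^8=16807*161051*25*815730721=55200174799524679925


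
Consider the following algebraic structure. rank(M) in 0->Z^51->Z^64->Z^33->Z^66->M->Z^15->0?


Alt sum=0:
(-1)^0*51 + (-1)^1*64 + (-1)^2*33 + (-1)^3*66 + (-1)^4*? + (-1)^5*15=0
rank(M)=61


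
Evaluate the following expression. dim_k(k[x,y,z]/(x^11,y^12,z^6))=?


Basis: x^iy^jz^k, i<11,j<12,k<6
11*12*6=792


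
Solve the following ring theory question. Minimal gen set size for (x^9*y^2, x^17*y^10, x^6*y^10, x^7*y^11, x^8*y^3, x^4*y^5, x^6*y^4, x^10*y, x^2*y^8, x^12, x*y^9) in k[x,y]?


Remove redundant (divisible by others).
x^6*y^10 redundant.
x^7*y^11 redundant.
x^17*y^10 redundant.
Min: x^12, x^10*y, x^9*y^2, x^8*y^3, x^6*y^4, x^4*y^5, x^2*y^8, x*y^9
Count=8


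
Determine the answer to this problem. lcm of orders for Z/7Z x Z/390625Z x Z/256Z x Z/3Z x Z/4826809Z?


Exponent = lcm of the cyclic orders; pairwise coprime => product.
7^1*5^8*2^8*3^1*13^6=7*390625*256*3*4826809=10136298900000000


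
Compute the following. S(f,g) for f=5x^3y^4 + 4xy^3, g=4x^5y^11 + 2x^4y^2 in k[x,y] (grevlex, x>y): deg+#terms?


LT(f)=5x^3y^4, LT(g)=4x^5y^11
lcm(LM)=x^5y^11
S(f,g) (scaled by 20 to clear denominators) = 4x^2y^7*f - 5*g = 16x^3y^10 - 10x^4y^2
2 terms, deg 13.
13+2=15


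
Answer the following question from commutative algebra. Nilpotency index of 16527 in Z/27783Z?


16527^k mod 27783:
k=1: 16527
k=2: 7056
k=3: 9261
k=4: 0
First zero at k = 4


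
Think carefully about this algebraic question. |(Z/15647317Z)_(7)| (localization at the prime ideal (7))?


7-primary part: 15647317=7^7*19
Size=7^7=823543


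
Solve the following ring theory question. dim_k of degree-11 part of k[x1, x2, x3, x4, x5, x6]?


C(d+n-1,n-1)=C(16,5)=4368


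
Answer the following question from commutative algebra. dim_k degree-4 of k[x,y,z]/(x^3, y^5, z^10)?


Need i<3, j<5, k<10 with i+j+k=4.
For each i, j ranges over max(0,4-i-9)..min(4,4-i):
  i=0: j in [0,4] -> 5
  i=1: j in [0,3] -> 4
  i=2: j in [0,2] -> 3
H(4) = 5+4+3 = 12


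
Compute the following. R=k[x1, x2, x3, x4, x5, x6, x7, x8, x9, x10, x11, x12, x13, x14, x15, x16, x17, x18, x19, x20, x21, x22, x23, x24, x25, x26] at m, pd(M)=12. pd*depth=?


pd+depth=26
depth=26-12=14
pd*depth=12*14=168


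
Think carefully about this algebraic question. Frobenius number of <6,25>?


gcd(6,25)=1 => F=ab-a-b=6*25-6-25=150-31=119


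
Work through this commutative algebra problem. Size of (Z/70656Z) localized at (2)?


2-primary part: 70656=2^10*69
Size=2^10=1024


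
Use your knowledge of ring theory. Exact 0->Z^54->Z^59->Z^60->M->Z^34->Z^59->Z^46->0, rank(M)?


Alt sum=0:
(-1)^0*54 + (-1)^1*59 + (-1)^2*60 + (-1)^3*? + (-1)^4*34 + (-1)^5*59 + (-1)^6*46=0
rank(M)=76


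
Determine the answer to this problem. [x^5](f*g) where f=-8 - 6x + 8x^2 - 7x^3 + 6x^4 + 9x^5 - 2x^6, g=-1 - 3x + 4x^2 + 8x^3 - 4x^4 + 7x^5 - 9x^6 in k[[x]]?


[x^5] = sum a_i*b_j, i+j=5
  -8*7=-56
  -6*-4=24
  8*8=64
  -7*4=-28
  6*-3=-18
  9*-1=-9
Sum=-23
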